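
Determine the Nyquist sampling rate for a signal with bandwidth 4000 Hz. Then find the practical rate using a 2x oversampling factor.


By Nyquist theorem, fs_min = 2 * fmax.
fs_min = 2 * 4000 = 8000 Hz
Practical rate = 2 * fs_min = 2 * 8000 = 16000 Hz

fs_min = 8000 Hz, fs_practical = 16000 Hz


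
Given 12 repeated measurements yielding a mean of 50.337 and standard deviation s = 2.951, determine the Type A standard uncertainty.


The standard uncertainty for Type A evaluation is u = s / sqrt(n).
u = 2.951 / sqrt(12)
u = 2.951 / 3.4641
u = 0.8519

0.8519


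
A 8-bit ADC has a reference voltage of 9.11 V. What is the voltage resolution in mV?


The resolution (LSB) of an ADC is Vref / 2^n.
LSB = 9.11 / 2^8
LSB = 9.11 / 256
LSB = 0.03558594 V = 35.5859375 mV

35.5859375 mV


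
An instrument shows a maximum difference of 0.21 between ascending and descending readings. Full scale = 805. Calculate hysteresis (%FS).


Hysteresis = (max difference / full scale) * 100%.
H = (0.21 / 805) * 100
H = 0.026 %FS

0.026 %FS


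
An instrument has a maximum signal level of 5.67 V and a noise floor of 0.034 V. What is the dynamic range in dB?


Dynamic range = 20 * log10(Vmax / Vnoise).
DR = 20 * log10(5.67 / 0.034)
DR = 20 * log10(166.76)
DR = 44.44 dB

44.44 dB


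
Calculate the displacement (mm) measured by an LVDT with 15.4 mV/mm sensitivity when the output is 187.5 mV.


Displacement = Vout / sensitivity.
d = 187.5 / 15.4
d = 12.175 mm

12.175 mm


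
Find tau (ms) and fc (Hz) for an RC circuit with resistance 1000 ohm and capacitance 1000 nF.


Time constant: tau = R * C.
tau = 1000 * 1.00e-06 = 0.001 s
tau = 1.0 ms
Cutoff frequency: fc = 1 / (2*pi*R*C).
fc = 1 / (2*pi*0.001) = 159.15 Hz

tau = 1.0 ms, fc = 159.15 Hz


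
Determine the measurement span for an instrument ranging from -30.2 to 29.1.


Span = upper range - lower range.
Span = 29.1 - (-30.2)
Span = 59.3

59.3


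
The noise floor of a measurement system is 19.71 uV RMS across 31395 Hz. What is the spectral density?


Noise spectral density = Vrms / sqrt(BW).
NSD = 19.71 / sqrt(31395)
NSD = 19.71 / 177.1863
NSD = 0.1112 uV/sqrt(Hz)

0.1112 uV/sqrt(Hz)


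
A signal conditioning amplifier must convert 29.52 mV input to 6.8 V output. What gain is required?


Gain = Vout / Vin (converting to same units).
G = 6.8 V / 29.52 mV
G = 6800.0 mV / 29.52 mV
G = 230.35

230.35


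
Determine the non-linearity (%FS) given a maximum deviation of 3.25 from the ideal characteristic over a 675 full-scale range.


Linearity error = (max deviation / full scale) * 100%.
Linearity = (3.25 / 675) * 100
Linearity = 0.481 %FS

0.481 %FS


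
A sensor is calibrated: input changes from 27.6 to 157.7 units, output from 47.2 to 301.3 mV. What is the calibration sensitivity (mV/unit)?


Sensitivity = (y2 - y1) / (x2 - x1).
S = (301.3 - 47.2) / (157.7 - 27.6)
S = 254.1 / 130.1
S = 1.9531 mV/unit

1.9531 mV/unit


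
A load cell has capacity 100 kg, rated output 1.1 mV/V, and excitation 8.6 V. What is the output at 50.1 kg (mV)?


Vout = rated_output * Vex * (load / capacity).
Vout = 1.1 * 8.6 * (50.1 / 100)
Vout = 1.1 * 8.6 * 0.501
Vout = 4.739 mV

4.739 mV


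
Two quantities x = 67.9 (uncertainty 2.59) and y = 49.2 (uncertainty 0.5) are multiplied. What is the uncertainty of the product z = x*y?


For a product z = x*y, the relative uncertainty is:
uz/z = sqrt((ux/x)^2 + (uy/y)^2)
Relative uncertainties: ux/x = 2.59/67.9 = 0.038144
uy/y = 0.5/49.2 = 0.010163
z = 67.9 * 49.2 = 3340.7
uz = 3340.7 * sqrt(0.038144^2 + 0.010163^2) = 131.873

131.873


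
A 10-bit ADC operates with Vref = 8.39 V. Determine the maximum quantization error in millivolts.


The maximum quantization error is +/- LSB/2.
LSB = Vref / 2^n = 8.39 / 1024 = 0.00819336 V
Max error = LSB / 2 = 0.00819336 / 2 = 0.00409668 V
Max error = 4.0967 mV

4.0967 mV


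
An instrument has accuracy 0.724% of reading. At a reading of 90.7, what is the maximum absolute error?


Absolute error = (accuracy% / 100) * reading.
Error = (0.724 / 100) * 90.7
Error = 0.00724 * 90.7
Error = 0.6567

0.6567


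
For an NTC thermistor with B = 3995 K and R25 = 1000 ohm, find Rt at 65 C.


NTC thermistor equation: Rt = R25 * exp(B * (1/T - 1/T25)).
T in Kelvin: 338.15 K, T25 = 298.15 K
1/T - 1/T25 = 1/338.15 - 1/298.15 = -0.00039675
B * (1/T - 1/T25) = 3995 * -0.00039675 = -1.585
Rt = 1000 * exp(-1.585) = 204.9 ohm

204.9 ohm


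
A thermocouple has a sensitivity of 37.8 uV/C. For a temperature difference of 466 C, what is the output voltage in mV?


The thermocouple output V = sensitivity * dT.
V = 37.8 uV/C * 466 C
V = 17614.8 uV
V = 17.615 mV

17.615 mV


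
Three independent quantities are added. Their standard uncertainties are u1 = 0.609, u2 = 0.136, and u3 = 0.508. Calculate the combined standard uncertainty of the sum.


For a sum of independent quantities, uc = sqrt(u1^2 + u2^2 + u3^2).
uc = sqrt(0.609^2 + 0.136^2 + 0.508^2)
uc = sqrt(0.370881 + 0.018496 + 0.258064)
uc = 0.8046

0.8046


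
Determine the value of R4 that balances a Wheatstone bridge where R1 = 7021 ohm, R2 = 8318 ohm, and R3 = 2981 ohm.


At balance: R1*R4 = R2*R3, so R4 = R2*R3/R1.
R4 = 8318 * 2981 / 7021
R4 = 24795958 / 7021
R4 = 3531.68 ohm

3531.68 ohm


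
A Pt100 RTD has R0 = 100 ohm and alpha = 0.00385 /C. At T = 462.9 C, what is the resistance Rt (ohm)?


The RTD equation: Rt = R0 * (1 + alpha * T).
Rt = 100 * (1 + 0.00385 * 462.9)
Rt = 100 * (1 + 1.782165)
Rt = 100 * 2.782165
Rt = 278.216 ohm

278.216 ohm


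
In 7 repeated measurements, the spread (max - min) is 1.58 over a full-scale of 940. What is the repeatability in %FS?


Repeatability = (spread / full scale) * 100%.
R = (1.58 / 940) * 100
R = 0.168 %FS

0.168 %FS


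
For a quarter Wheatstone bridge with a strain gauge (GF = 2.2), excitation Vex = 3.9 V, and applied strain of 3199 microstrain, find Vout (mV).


Quarter bridge output: Vout = (GF * epsilon * Vex) / 4.
Vout = (2.2 * 3199e-6 * 3.9) / 4
Vout = 0.02744742 / 4 V
Vout = 0.00686185 V = 6.8619 mV

6.8619 mV


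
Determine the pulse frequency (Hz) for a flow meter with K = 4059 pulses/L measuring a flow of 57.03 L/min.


Frequency = K * Q / 60 (converting L/min to L/s).
f = 4059 * 57.03 / 60
f = 231484.77 / 60
f = 3858.08 Hz

3858.08 Hz


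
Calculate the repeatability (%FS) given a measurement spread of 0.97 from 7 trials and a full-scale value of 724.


Repeatability = (spread / full scale) * 100%.
R = (0.97 / 724) * 100
R = 0.134 %FS

0.134 %FS


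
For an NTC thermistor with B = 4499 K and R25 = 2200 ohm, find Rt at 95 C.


NTC thermistor equation: Rt = R25 * exp(B * (1/T - 1/T25)).
T in Kelvin: 368.15 K, T25 = 298.15 K
1/T - 1/T25 = 1/368.15 - 1/298.15 = -0.00063773
B * (1/T - 1/T25) = 4499 * -0.00063773 = -2.8692
Rt = 2200 * exp(-2.8692) = 124.8 ohm

124.8 ohm


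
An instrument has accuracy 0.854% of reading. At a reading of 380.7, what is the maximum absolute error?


Absolute error = (accuracy% / 100) * reading.
Error = (0.854 / 100) * 380.7
Error = 0.00854 * 380.7
Error = 3.2512

3.2512


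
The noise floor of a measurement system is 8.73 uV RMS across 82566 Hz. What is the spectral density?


Noise spectral density = Vrms / sqrt(BW).
NSD = 8.73 / sqrt(82566)
NSD = 8.73 / 287.343
NSD = 0.0304 uV/sqrt(Hz)

0.0304 uV/sqrt(Hz)


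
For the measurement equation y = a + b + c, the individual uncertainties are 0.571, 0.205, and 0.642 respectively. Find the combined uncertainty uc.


For a sum of independent quantities, uc = sqrt(u1^2 + u2^2 + u3^2).
uc = sqrt(0.571^2 + 0.205^2 + 0.642^2)
uc = sqrt(0.326041 + 0.042025 + 0.412164)
uc = 0.8833

0.8833


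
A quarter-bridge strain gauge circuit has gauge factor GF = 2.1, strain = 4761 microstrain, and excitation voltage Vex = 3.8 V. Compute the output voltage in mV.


Quarter bridge output: Vout = (GF * epsilon * Vex) / 4.
Vout = (2.1 * 4761e-6 * 3.8) / 4
Vout = 0.03799278 / 4 V
Vout = 0.00949819 V = 9.4982 mV

9.4982 mV


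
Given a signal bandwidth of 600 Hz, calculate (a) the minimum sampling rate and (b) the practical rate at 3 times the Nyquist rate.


By Nyquist theorem, fs_min = 2 * fmax.
fs_min = 2 * 600 = 1200 Hz
Practical rate = 3 * fs_min = 3 * 1200 = 3600 Hz

fs_min = 1200 Hz, fs_practical = 3600 Hz


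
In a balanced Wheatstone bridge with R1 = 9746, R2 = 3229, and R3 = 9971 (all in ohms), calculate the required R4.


At balance: R1*R4 = R2*R3, so R4 = R2*R3/R1.
R4 = 3229 * 9971 / 9746
R4 = 32196359 / 9746
R4 = 3303.55 ohm

3303.55 ohm


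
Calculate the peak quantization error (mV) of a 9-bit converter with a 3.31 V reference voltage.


The maximum quantization error is +/- LSB/2.
LSB = Vref / 2^n = 3.31 / 512 = 0.00646484 V
Max error = LSB / 2 = 0.00646484 / 2 = 0.00323242 V
Max error = 3.2324 mV

3.2324 mV


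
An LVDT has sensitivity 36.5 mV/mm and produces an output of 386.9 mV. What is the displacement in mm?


Displacement = Vout / sensitivity.
d = 386.9 / 36.5
d = 10.6 mm

10.6 mm


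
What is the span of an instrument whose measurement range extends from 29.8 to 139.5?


Span = upper range - lower range.
Span = 139.5 - (29.8)
Span = 109.7

109.7


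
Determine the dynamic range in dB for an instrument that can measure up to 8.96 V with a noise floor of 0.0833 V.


Dynamic range = 20 * log10(Vmax / Vnoise).
DR = 20 * log10(8.96 / 0.0833)
DR = 20 * log10(107.56)
DR = 40.63 dB

40.63 dB


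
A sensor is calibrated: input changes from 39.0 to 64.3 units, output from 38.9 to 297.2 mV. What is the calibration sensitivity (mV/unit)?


Sensitivity = (y2 - y1) / (x2 - x1).
S = (297.2 - 38.9) / (64.3 - 39.0)
S = 258.3 / 25.3
S = 10.2095 mV/unit

10.2095 mV/unit


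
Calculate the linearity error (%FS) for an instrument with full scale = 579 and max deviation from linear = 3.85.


Linearity error = (max deviation / full scale) * 100%.
Linearity = (3.85 / 579) * 100
Linearity = 0.665 %FS

0.665 %FS


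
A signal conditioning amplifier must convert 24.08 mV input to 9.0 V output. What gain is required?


Gain = Vout / Vin (converting to same units).
G = 9.0 V / 24.08 mV
G = 9000.0 mV / 24.08 mV
G = 373.75

373.75


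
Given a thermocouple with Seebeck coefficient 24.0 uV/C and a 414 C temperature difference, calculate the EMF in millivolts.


The thermocouple output V = sensitivity * dT.
V = 24.0 uV/C * 414 C
V = 9936.0 uV
V = 9.936 mV

9.936 mV


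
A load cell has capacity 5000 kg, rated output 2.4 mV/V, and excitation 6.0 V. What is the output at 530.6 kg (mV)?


Vout = rated_output * Vex * (load / capacity).
Vout = 2.4 * 6.0 * (530.6 / 5000)
Vout = 2.4 * 6.0 * 0.10612
Vout = 1.528 mV

1.528 mV


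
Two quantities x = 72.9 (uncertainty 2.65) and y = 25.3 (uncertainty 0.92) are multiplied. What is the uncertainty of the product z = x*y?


For a product z = x*y, the relative uncertainty is:
uz/z = sqrt((ux/x)^2 + (uy/y)^2)
Relative uncertainties: ux/x = 2.65/72.9 = 0.036351
uy/y = 0.92/25.3 = 0.036364
z = 72.9 * 25.3 = 1844.4
uz = 1844.4 * sqrt(0.036351^2 + 0.036364^2) = 94.832

94.832


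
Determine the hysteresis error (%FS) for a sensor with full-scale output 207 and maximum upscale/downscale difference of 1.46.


Hysteresis = (max difference / full scale) * 100%.
H = (1.46 / 207) * 100
H = 0.705 %FS

0.705 %FS


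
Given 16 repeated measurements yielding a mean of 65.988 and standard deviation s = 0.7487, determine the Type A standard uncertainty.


The standard uncertainty for Type A evaluation is u = s / sqrt(n).
u = 0.7487 / sqrt(16)
u = 0.7487 / 4.0
u = 0.1872

0.1872


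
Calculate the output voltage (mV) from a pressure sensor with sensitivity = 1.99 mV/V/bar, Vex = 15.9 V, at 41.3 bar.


Output = sensitivity * Vex * P.
Vout = 1.99 * 15.9 * 41.3
Vout = 31.641 * 41.3
Vout = 1306.77 mV

1306.77 mV


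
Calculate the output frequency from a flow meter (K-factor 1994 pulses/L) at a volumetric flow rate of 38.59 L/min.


Frequency = K * Q / 60 (converting L/min to L/s).
f = 1994 * 38.59 / 60
f = 76948.46 / 60
f = 1282.47 Hz

1282.47 Hz


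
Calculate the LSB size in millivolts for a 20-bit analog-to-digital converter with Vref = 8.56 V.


The resolution (LSB) of an ADC is Vref / 2^n.
LSB = 8.56 / 2^20
LSB = 8.56 / 1048576
LSB = 8.16e-06 V = 0.00816345 mV

0.00816345 mV


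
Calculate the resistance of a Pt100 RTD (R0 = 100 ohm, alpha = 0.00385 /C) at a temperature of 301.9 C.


The RTD equation: Rt = R0 * (1 + alpha * T).
Rt = 100 * (1 + 0.00385 * 301.9)
Rt = 100 * (1 + 1.162315)
Rt = 100 * 2.162315
Rt = 216.232 ohm

216.232 ohm


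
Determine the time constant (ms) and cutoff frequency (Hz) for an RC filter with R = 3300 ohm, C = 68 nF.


Time constant: tau = R * C.
tau = 3300 * 6.80e-08 = 0.0002244 s
tau = 0.2244 ms
Cutoff frequency: fc = 1 / (2*pi*R*C).
fc = 1 / (2*pi*0.0002244) = 709.25 Hz

tau = 0.2244 ms, fc = 709.25 Hz


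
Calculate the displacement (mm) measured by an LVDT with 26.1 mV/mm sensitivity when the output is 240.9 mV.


Displacement = Vout / sensitivity.
d = 240.9 / 26.1
d = 9.23 mm

9.23 mm


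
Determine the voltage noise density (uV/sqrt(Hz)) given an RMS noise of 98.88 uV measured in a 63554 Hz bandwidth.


Noise spectral density = Vrms / sqrt(BW).
NSD = 98.88 / sqrt(63554)
NSD = 98.88 / 252.0992
NSD = 0.3922 uV/sqrt(Hz)

0.3922 uV/sqrt(Hz)


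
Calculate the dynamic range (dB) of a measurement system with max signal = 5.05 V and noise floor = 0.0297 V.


Dynamic range = 20 * log10(Vmax / Vnoise).
DR = 20 * log10(5.05 / 0.0297)
DR = 20 * log10(170.03)
DR = 44.61 dB

44.61 dB


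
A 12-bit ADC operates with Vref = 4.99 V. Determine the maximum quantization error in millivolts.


The maximum quantization error is +/- LSB/2.
LSB = Vref / 2^n = 4.99 / 4096 = 0.00121826 V
Max error = LSB / 2 = 0.00121826 / 2 = 0.00060913 V
Max error = 0.6091 mV

0.6091 mV


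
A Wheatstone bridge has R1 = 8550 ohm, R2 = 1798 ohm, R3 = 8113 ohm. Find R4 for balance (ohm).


At balance: R1*R4 = R2*R3, so R4 = R2*R3/R1.
R4 = 1798 * 8113 / 8550
R4 = 14587174 / 8550
R4 = 1706.1 ohm

1706.1 ohm


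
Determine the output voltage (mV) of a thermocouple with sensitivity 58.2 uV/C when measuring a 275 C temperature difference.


The thermocouple output V = sensitivity * dT.
V = 58.2 uV/C * 275 C
V = 16005.0 uV
V = 16.005 mV

16.005 mV


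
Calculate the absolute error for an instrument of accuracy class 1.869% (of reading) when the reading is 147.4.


Absolute error = (accuracy% / 100) * reading.
Error = (1.869 / 100) * 147.4
Error = 0.01869 * 147.4
Error = 2.7549

2.7549


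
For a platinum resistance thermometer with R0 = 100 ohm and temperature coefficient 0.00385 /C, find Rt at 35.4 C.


The RTD equation: Rt = R0 * (1 + alpha * T).
Rt = 100 * (1 + 0.00385 * 35.4)
Rt = 100 * (1 + 0.13629)
Rt = 100 * 1.13629
Rt = 113.629 ohm

113.629 ohm


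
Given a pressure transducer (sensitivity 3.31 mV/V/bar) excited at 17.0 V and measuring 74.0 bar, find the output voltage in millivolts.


Output = sensitivity * Vex * P.
Vout = 3.31 * 17.0 * 74.0
Vout = 56.27 * 74.0
Vout = 4163.98 mV

4163.98 mV


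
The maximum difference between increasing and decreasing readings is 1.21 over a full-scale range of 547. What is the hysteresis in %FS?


Hysteresis = (max difference / full scale) * 100%.
H = (1.21 / 547) * 100
H = 0.221 %FS

0.221 %FS


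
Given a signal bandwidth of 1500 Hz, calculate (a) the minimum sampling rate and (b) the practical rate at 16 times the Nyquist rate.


By Nyquist theorem, fs_min = 2 * fmax.
fs_min = 2 * 1500 = 3000 Hz
Practical rate = 16 * fs_min = 16 * 3000 = 48000 Hz

fs_min = 3000 Hz, fs_practical = 48000 Hz


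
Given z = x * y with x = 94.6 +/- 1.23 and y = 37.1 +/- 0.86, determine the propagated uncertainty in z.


For a product z = x*y, the relative uncertainty is:
uz/z = sqrt((ux/x)^2 + (uy/y)^2)
Relative uncertainties: ux/x = 1.23/94.6 = 0.013002
uy/y = 0.86/37.1 = 0.023181
z = 94.6 * 37.1 = 3509.7
uz = 3509.7 * sqrt(0.013002^2 + 0.023181^2) = 93.28

93.28


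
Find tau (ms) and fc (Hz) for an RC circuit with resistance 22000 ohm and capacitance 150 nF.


Time constant: tau = R * C.
tau = 22000 * 1.50e-07 = 0.0033 s
tau = 3.3 ms
Cutoff frequency: fc = 1 / (2*pi*R*C).
fc = 1 / (2*pi*0.0033) = 48.23 Hz

tau = 3.3 ms, fc = 48.23 Hz


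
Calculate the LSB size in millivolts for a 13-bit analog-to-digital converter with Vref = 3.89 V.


The resolution (LSB) of an ADC is Vref / 2^n.
LSB = 3.89 / 2^13
LSB = 3.89 / 8192
LSB = 0.00047485 V = 0.47485352 mV

0.47485352 mV


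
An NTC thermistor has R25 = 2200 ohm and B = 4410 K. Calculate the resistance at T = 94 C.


NTC thermistor equation: Rt = R25 * exp(B * (1/T - 1/T25)).
T in Kelvin: 367.15 K, T25 = 298.15 K
1/T - 1/T25 = 1/367.15 - 1/298.15 = -0.00063033
B * (1/T - 1/T25) = 4410 * -0.00063033 = -2.7798
Rt = 2200 * exp(-2.7798) = 136.5 ohm

136.5 ohm


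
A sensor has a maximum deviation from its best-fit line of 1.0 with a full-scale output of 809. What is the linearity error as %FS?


Linearity error = (max deviation / full scale) * 100%.
Linearity = (1.0 / 809) * 100
Linearity = 0.124 %FS

0.124 %FS


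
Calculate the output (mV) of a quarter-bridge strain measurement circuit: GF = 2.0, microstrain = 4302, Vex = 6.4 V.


Quarter bridge output: Vout = (GF * epsilon * Vex) / 4.
Vout = (2.0 * 4302e-6 * 6.4) / 4
Vout = 0.0550656 / 4 V
Vout = 0.0137664 V = 13.7664 mV

13.7664 mV


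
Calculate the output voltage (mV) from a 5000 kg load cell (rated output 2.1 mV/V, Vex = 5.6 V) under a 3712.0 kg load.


Vout = rated_output * Vex * (load / capacity).
Vout = 2.1 * 5.6 * (3712.0 / 5000)
Vout = 2.1 * 5.6 * 0.7424
Vout = 8.731 mV

8.731 mV


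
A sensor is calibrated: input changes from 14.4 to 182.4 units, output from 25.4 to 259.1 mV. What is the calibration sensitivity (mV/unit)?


Sensitivity = (y2 - y1) / (x2 - x1).
S = (259.1 - 25.4) / (182.4 - 14.4)
S = 233.7 / 168.0
S = 1.3911 mV/unit

1.3911 mV/unit


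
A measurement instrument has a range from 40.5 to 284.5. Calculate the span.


Span = upper range - lower range.
Span = 284.5 - (40.5)
Span = 244.0

244.0


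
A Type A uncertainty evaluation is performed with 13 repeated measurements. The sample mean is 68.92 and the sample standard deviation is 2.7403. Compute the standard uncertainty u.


The standard uncertainty for Type A evaluation is u = s / sqrt(n).
u = 2.7403 / sqrt(13)
u = 2.7403 / 3.6056
u = 0.76

0.76


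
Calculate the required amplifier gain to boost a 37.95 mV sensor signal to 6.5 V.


Gain = Vout / Vin (converting to same units).
G = 6.5 V / 37.95 mV
G = 6500.0 mV / 37.95 mV
G = 171.28

171.28


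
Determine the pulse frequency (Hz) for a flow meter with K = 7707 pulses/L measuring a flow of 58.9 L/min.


Frequency = K * Q / 60 (converting L/min to L/s).
f = 7707 * 58.9 / 60
f = 453942.3 / 60
f = 7565.7 Hz

7565.7 Hz


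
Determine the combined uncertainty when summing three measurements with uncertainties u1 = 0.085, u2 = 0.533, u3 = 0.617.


For a sum of independent quantities, uc = sqrt(u1^2 + u2^2 + u3^2).
uc = sqrt(0.085^2 + 0.533^2 + 0.617^2)
uc = sqrt(0.007225 + 0.284089 + 0.380689)
uc = 0.8198

0.8198


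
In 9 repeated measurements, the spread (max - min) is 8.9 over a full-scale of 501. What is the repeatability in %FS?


Repeatability = (spread / full scale) * 100%.
R = (8.9 / 501) * 100
R = 1.776 %FS

1.776 %FS


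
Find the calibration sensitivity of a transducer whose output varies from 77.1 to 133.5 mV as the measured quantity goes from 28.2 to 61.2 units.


Sensitivity = (y2 - y1) / (x2 - x1).
S = (133.5 - 77.1) / (61.2 - 28.2)
S = 56.4 / 33.0
S = 1.7091 mV/unit

1.7091 mV/unit


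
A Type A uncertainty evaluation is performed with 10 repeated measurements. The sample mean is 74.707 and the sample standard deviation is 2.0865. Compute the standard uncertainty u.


The standard uncertainty for Type A evaluation is u = s / sqrt(n).
u = 2.0865 / sqrt(10)
u = 2.0865 / 3.1623
u = 0.6598

0.6598


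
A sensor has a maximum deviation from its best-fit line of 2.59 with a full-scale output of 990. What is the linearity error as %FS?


Linearity error = (max deviation / full scale) * 100%.
Linearity = (2.59 / 990) * 100
Linearity = 0.262 %FS

0.262 %FS


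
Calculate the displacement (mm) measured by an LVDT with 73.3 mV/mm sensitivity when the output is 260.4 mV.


Displacement = Vout / sensitivity.
d = 260.4 / 73.3
d = 3.553 mm

3.553 mm


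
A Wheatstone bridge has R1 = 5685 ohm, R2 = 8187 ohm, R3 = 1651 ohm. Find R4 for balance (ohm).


At balance: R1*R4 = R2*R3, so R4 = R2*R3/R1.
R4 = 8187 * 1651 / 5685
R4 = 13516737 / 5685
R4 = 2377.61 ohm

2377.61 ohm


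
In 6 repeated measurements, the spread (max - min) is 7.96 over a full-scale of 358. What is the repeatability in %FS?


Repeatability = (spread / full scale) * 100%.
R = (7.96 / 358) * 100
R = 2.223 %FS

2.223 %FS


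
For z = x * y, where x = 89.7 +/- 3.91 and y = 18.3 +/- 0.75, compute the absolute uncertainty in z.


For a product z = x*y, the relative uncertainty is:
uz/z = sqrt((ux/x)^2 + (uy/y)^2)
Relative uncertainties: ux/x = 3.91/89.7 = 0.04359
uy/y = 0.75/18.3 = 0.040984
z = 89.7 * 18.3 = 1641.5
uz = 1641.5 * sqrt(0.04359^2 + 0.040984^2) = 98.213

98.213


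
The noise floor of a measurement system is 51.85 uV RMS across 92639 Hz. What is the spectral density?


Noise spectral density = Vrms / sqrt(BW).
NSD = 51.85 / sqrt(92639)
NSD = 51.85 / 304.3666
NSD = 0.1704 uV/sqrt(Hz)

0.1704 uV/sqrt(Hz)


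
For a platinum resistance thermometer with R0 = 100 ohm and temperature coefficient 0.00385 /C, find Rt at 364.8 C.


The RTD equation: Rt = R0 * (1 + alpha * T).
Rt = 100 * (1 + 0.00385 * 364.8)
Rt = 100 * (1 + 1.40448)
Rt = 100 * 2.40448
Rt = 240.448 ohm

240.448 ohm


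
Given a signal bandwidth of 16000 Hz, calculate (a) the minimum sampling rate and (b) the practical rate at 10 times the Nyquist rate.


By Nyquist theorem, fs_min = 2 * fmax.
fs_min = 2 * 16000 = 32000 Hz
Practical rate = 10 * fs_min = 10 * 32000 = 320000 Hz

fs_min = 32000 Hz, fs_practical = 320000 Hz


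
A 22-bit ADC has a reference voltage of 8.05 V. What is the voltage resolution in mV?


The resolution (LSB) of an ADC is Vref / 2^n.
LSB = 8.05 / 2^22
LSB = 8.05 / 4194304
LSB = 1.92e-06 V = 0.00191927 mV

0.00191927 mV


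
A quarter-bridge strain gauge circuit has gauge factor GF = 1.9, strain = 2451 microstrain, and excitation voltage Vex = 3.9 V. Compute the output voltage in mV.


Quarter bridge output: Vout = (GF * epsilon * Vex) / 4.
Vout = (1.9 * 2451e-6 * 3.9) / 4
Vout = 0.01816191 / 4 V
Vout = 0.00454048 V = 4.5405 mV

4.5405 mV


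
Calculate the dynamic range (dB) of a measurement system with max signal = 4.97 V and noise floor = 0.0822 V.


Dynamic range = 20 * log10(Vmax / Vnoise).
DR = 20 * log10(4.97 / 0.0822)
DR = 20 * log10(60.46)
DR = 35.63 dB

35.63 dB


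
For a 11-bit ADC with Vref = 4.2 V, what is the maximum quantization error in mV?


The maximum quantization error is +/- LSB/2.
LSB = Vref / 2^n = 4.2 / 2048 = 0.00205078 V
Max error = LSB / 2 = 0.00205078 / 2 = 0.00102539 V
Max error = 1.0254 mV

1.0254 mV


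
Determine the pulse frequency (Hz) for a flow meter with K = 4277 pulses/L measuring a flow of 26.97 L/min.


Frequency = K * Q / 60 (converting L/min to L/s).
f = 4277 * 26.97 / 60
f = 115350.69 / 60
f = 1922.51 Hz

1922.51 Hz


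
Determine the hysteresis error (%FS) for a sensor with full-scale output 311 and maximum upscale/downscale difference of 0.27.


Hysteresis = (max difference / full scale) * 100%.
H = (0.27 / 311) * 100
H = 0.087 %FS

0.087 %FS


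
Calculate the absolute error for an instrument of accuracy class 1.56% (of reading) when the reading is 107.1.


Absolute error = (accuracy% / 100) * reading.
Error = (1.56 / 100) * 107.1
Error = 0.0156 * 107.1
Error = 1.6708

1.6708


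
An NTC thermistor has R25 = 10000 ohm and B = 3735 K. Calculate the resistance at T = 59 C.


NTC thermistor equation: Rt = R25 * exp(B * (1/T - 1/T25)).
T in Kelvin: 332.15 K, T25 = 298.15 K
1/T - 1/T25 = 1/332.15 - 1/298.15 = -0.00034333
B * (1/T - 1/T25) = 3735 * -0.00034333 = -1.2823
Rt = 10000 * exp(-1.2823) = 2773.9 ohm

2773.9 ohm


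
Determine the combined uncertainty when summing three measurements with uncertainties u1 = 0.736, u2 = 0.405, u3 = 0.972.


For a sum of independent quantities, uc = sqrt(u1^2 + u2^2 + u3^2).
uc = sqrt(0.736^2 + 0.405^2 + 0.972^2)
uc = sqrt(0.541696 + 0.164025 + 0.944784)
uc = 1.2847

1.2847


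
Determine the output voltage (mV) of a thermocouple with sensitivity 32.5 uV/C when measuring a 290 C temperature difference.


The thermocouple output V = sensitivity * dT.
V = 32.5 uV/C * 290 C
V = 9425.0 uV
V = 9.425 mV

9.425 mV


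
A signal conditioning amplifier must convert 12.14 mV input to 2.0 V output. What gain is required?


Gain = Vout / Vin (converting to same units).
G = 2.0 V / 12.14 mV
G = 2000.0 mV / 12.14 mV
G = 164.74

164.74


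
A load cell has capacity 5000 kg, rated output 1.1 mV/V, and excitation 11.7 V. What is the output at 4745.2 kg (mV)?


Vout = rated_output * Vex * (load / capacity).
Vout = 1.1 * 11.7 * (4745.2 / 5000)
Vout = 1.1 * 11.7 * 0.94904
Vout = 12.214 mV

12.214 mV


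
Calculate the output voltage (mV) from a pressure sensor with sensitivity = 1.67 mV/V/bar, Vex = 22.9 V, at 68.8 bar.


Output = sensitivity * Vex * P.
Vout = 1.67 * 22.9 * 68.8
Vout = 38.243 * 68.8
Vout = 2631.12 mV

2631.12 mV


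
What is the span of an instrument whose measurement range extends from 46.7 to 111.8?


Span = upper range - lower range.
Span = 111.8 - (46.7)
Span = 65.1

65.1


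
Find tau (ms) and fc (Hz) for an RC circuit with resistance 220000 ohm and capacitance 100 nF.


Time constant: tau = R * C.
tau = 220000 * 1.00e-07 = 0.022 s
tau = 22.0 ms
Cutoff frequency: fc = 1 / (2*pi*R*C).
fc = 1 / (2*pi*0.022) = 7.23 Hz

tau = 22.0 ms, fc = 7.23 Hz


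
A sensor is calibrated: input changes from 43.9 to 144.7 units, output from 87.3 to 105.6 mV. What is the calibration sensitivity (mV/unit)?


Sensitivity = (y2 - y1) / (x2 - x1).
S = (105.6 - 87.3) / (144.7 - 43.9)
S = 18.3 / 100.8
S = 0.1815 mV/unit

0.1815 mV/unit


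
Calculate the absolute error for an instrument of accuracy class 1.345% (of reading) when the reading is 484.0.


Absolute error = (accuracy% / 100) * reading.
Error = (1.345 / 100) * 484.0
Error = 0.01345 * 484.0
Error = 6.5098

6.5098


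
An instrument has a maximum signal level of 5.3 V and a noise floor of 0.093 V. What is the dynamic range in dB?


Dynamic range = 20 * log10(Vmax / Vnoise).
DR = 20 * log10(5.3 / 0.093)
DR = 20 * log10(56.99)
DR = 35.12 dB

35.12 dB


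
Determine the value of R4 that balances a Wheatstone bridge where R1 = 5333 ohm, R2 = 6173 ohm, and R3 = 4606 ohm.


At balance: R1*R4 = R2*R3, so R4 = R2*R3/R1.
R4 = 6173 * 4606 / 5333
R4 = 28432838 / 5333
R4 = 5331.49 ohm

5331.49 ohm


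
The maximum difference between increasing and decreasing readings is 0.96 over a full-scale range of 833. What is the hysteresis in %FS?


Hysteresis = (max difference / full scale) * 100%.
H = (0.96 / 833) * 100
H = 0.115 %FS

0.115 %FS


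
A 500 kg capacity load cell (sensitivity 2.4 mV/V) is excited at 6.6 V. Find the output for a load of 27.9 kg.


Vout = rated_output * Vex * (load / capacity).
Vout = 2.4 * 6.6 * (27.9 / 500)
Vout = 2.4 * 6.6 * 0.0558
Vout = 0.884 mV

0.884 mV


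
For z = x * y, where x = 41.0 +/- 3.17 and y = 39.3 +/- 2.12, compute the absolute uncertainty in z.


For a product z = x*y, the relative uncertainty is:
uz/z = sqrt((ux/x)^2 + (uy/y)^2)
Relative uncertainties: ux/x = 3.17/41.0 = 0.077317
uy/y = 2.12/39.3 = 0.053944
z = 41.0 * 39.3 = 1611.3
uz = 1611.3 * sqrt(0.077317^2 + 0.053944^2) = 151.906

151.906


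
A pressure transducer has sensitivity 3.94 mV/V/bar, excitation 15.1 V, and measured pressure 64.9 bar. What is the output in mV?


Output = sensitivity * Vex * P.
Vout = 3.94 * 15.1 * 64.9
Vout = 59.494 * 64.9
Vout = 3861.16 mV

3861.16 mV


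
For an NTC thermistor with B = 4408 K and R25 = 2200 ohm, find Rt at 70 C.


NTC thermistor equation: Rt = R25 * exp(B * (1/T - 1/T25)).
T in Kelvin: 343.15 K, T25 = 298.15 K
1/T - 1/T25 = 1/343.15 - 1/298.15 = -0.00043984
B * (1/T - 1/T25) = 4408 * -0.00043984 = -1.9388
Rt = 2200 * exp(-1.9388) = 316.5 ohm

316.5 ohm


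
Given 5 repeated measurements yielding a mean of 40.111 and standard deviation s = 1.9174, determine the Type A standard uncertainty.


The standard uncertainty for Type A evaluation is u = s / sqrt(n).
u = 1.9174 / sqrt(5)
u = 1.9174 / 2.2361
u = 0.8575

0.8575


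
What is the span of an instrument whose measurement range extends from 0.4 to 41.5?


Span = upper range - lower range.
Span = 41.5 - (0.4)
Span = 41.1

41.1


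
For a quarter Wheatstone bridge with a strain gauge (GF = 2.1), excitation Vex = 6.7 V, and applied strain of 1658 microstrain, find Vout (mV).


Quarter bridge output: Vout = (GF * epsilon * Vex) / 4.
Vout = (2.1 * 1658e-6 * 6.7) / 4
Vout = 0.02332806 / 4 V
Vout = 0.00583202 V = 5.832 mV

5.832 mV


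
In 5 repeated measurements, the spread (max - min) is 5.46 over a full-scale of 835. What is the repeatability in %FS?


Repeatability = (spread / full scale) * 100%.
R = (5.46 / 835) * 100
R = 0.654 %FS

0.654 %FS


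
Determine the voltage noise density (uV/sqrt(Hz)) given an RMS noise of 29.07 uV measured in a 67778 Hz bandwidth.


Noise spectral density = Vrms / sqrt(BW).
NSD = 29.07 / sqrt(67778)
NSD = 29.07 / 260.3421
NSD = 0.1117 uV/sqrt(Hz)

0.1117 uV/sqrt(Hz)


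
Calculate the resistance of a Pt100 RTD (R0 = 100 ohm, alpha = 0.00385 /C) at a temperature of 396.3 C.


The RTD equation: Rt = R0 * (1 + alpha * T).
Rt = 100 * (1 + 0.00385 * 396.3)
Rt = 100 * (1 + 1.525755)
Rt = 100 * 2.525755
Rt = 252.576 ohm

252.576 ohm


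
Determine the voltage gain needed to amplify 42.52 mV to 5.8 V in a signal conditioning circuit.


Gain = Vout / Vin (converting to same units).
G = 5.8 V / 42.52 mV
G = 5800.0 mV / 42.52 mV
G = 136.41

136.41


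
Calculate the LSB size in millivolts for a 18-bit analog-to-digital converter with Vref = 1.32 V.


The resolution (LSB) of an ADC is Vref / 2^n.
LSB = 1.32 / 2^18
LSB = 1.32 / 262144
LSB = 5.04e-06 V = 0.0050354 mV

0.0050354 mV


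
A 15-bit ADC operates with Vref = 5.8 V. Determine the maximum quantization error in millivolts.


The maximum quantization error is +/- LSB/2.
LSB = Vref / 2^n = 5.8 / 32768 = 0.000177 V
Max error = LSB / 2 = 0.000177 / 2 = 8.85e-05 V
Max error = 0.0885 mV

0.0885 mV


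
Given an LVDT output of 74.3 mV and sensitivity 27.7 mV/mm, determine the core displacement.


Displacement = Vout / sensitivity.
d = 74.3 / 27.7
d = 2.682 mm

2.682 mm


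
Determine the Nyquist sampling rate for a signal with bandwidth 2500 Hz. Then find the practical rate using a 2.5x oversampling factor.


By Nyquist theorem, fs_min = 2 * fmax.
fs_min = 2 * 2500 = 5000 Hz
Practical rate = 2.5 * fs_min = 2.5 * 5000 = 12500 Hz

fs_min = 5000 Hz, fs_practical = 12500 Hz


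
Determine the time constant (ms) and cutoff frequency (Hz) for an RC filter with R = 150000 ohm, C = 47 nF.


Time constant: tau = R * C.
tau = 150000 * 4.70e-08 = 0.00705 s
tau = 7.05 ms
Cutoff frequency: fc = 1 / (2*pi*R*C).
fc = 1 / (2*pi*0.00705) = 22.58 Hz

tau = 7.05 ms, fc = 22.58 Hz


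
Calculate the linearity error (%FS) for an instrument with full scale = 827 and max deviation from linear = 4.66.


Linearity error = (max deviation / full scale) * 100%.
Linearity = (4.66 / 827) * 100
Linearity = 0.563 %FS

0.563 %FS


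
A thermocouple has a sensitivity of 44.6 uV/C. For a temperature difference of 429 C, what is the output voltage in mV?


The thermocouple output V = sensitivity * dT.
V = 44.6 uV/C * 429 C
V = 19133.4 uV
V = 19.133 mV

19.133 mV


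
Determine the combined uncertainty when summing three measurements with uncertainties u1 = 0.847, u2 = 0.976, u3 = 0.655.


For a sum of independent quantities, uc = sqrt(u1^2 + u2^2 + u3^2).
uc = sqrt(0.847^2 + 0.976^2 + 0.655^2)
uc = sqrt(0.717409 + 0.952576 + 0.429025)
uc = 1.4488

1.4488


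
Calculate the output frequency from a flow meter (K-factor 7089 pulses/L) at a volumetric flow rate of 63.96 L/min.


Frequency = K * Q / 60 (converting L/min to L/s).
f = 7089 * 63.96 / 60
f = 453412.44 / 60
f = 7556.87 Hz

7556.87 Hz


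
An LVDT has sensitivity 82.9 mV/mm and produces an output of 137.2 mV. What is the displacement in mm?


Displacement = Vout / sensitivity.
d = 137.2 / 82.9
d = 1.655 mm

1.655 mm


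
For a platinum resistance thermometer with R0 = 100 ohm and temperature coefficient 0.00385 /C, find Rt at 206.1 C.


The RTD equation: Rt = R0 * (1 + alpha * T).
Rt = 100 * (1 + 0.00385 * 206.1)
Rt = 100 * (1 + 0.793485)
Rt = 100 * 1.793485
Rt = 179.349 ohm

179.349 ohm


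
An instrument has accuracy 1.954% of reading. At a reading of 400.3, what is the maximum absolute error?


Absolute error = (accuracy% / 100) * reading.
Error = (1.954 / 100) * 400.3
Error = 0.01954 * 400.3
Error = 7.8219

7.8219


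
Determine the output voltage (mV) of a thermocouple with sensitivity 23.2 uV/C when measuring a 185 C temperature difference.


The thermocouple output V = sensitivity * dT.
V = 23.2 uV/C * 185 C
V = 4292.0 uV
V = 4.292 mV

4.292 mV


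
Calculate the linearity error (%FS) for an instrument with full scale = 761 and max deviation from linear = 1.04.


Linearity error = (max deviation / full scale) * 100%.
Linearity = (1.04 / 761) * 100
Linearity = 0.137 %FS

0.137 %FS


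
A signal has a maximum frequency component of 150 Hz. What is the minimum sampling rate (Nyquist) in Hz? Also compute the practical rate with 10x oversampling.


By Nyquist theorem, fs_min = 2 * fmax.
fs_min = 2 * 150 = 300 Hz
Practical rate = 10 * fs_min = 10 * 300 = 3000 Hz

fs_min = 300 Hz, fs_practical = 3000 Hz


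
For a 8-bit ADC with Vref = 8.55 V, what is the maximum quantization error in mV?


The maximum quantization error is +/- LSB/2.
LSB = Vref / 2^n = 8.55 / 256 = 0.03339844 V
Max error = LSB / 2 = 0.03339844 / 2 = 0.01669922 V
Max error = 16.6992 mV

16.6992 mV


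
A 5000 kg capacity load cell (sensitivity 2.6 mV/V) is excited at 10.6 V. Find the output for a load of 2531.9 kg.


Vout = rated_output * Vex * (load / capacity).
Vout = 2.6 * 10.6 * (2531.9 / 5000)
Vout = 2.6 * 10.6 * 0.50638
Vout = 13.956 mV

13.956 mV


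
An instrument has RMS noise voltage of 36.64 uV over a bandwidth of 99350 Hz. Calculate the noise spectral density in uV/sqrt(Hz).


Noise spectral density = Vrms / sqrt(BW).
NSD = 36.64 / sqrt(99350)
NSD = 36.64 / 315.1984
NSD = 0.1162 uV/sqrt(Hz)

0.1162 uV/sqrt(Hz)


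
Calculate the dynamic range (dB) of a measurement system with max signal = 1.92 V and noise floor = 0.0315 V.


Dynamic range = 20 * log10(Vmax / Vnoise).
DR = 20 * log10(1.92 / 0.0315)
DR = 20 * log10(60.95)
DR = 35.7 dB

35.7 dB


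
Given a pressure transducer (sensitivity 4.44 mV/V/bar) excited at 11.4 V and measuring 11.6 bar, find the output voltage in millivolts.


Output = sensitivity * Vex * P.
Vout = 4.44 * 11.4 * 11.6
Vout = 50.616 * 11.6
Vout = 587.15 mV

587.15 mV


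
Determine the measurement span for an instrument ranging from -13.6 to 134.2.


Span = upper range - lower range.
Span = 134.2 - (-13.6)
Span = 147.8

147.8


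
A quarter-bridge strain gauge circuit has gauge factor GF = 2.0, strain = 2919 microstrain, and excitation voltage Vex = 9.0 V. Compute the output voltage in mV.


Quarter bridge output: Vout = (GF * epsilon * Vex) / 4.
Vout = (2.0 * 2919e-6 * 9.0) / 4
Vout = 0.052542 / 4 V
Vout = 0.0131355 V = 13.1355 mV

13.1355 mV


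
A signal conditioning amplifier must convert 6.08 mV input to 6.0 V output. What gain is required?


Gain = Vout / Vin (converting to same units).
G = 6.0 V / 6.08 mV
G = 6000.0 mV / 6.08 mV
G = 986.84

986.84


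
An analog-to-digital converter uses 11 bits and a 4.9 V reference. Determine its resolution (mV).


The resolution (LSB) of an ADC is Vref / 2^n.
LSB = 4.9 / 2^11
LSB = 4.9 / 2048
LSB = 0.00239258 V = 2.39257812 mV

2.39257812 mV


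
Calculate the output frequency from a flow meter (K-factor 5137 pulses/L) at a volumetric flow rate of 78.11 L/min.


Frequency = K * Q / 60 (converting L/min to L/s).
f = 5137 * 78.11 / 60
f = 401251.07 / 60
f = 6687.52 Hz

6687.52 Hz


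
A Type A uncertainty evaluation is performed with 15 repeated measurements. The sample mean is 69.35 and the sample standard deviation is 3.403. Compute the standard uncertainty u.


The standard uncertainty for Type A evaluation is u = s / sqrt(n).
u = 3.403 / sqrt(15)
u = 3.403 / 3.873
u = 0.8787

0.8787


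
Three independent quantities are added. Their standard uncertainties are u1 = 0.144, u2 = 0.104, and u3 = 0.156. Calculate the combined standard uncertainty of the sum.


For a sum of independent quantities, uc = sqrt(u1^2 + u2^2 + u3^2).
uc = sqrt(0.144^2 + 0.104^2 + 0.156^2)
uc = sqrt(0.020736 + 0.010816 + 0.024336)
uc = 0.2364

0.2364


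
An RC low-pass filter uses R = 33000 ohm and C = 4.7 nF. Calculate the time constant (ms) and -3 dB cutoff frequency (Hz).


Time constant: tau = R * C.
tau = 33000 * 4.70e-09 = 0.0001551 s
tau = 0.1551 ms
Cutoff frequency: fc = 1 / (2*pi*R*C).
fc = 1 / (2*pi*0.0001551) = 1026.14 Hz

tau = 0.1551 ms, fc = 1026.14 Hz


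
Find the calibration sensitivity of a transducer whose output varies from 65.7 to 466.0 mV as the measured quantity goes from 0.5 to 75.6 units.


Sensitivity = (y2 - y1) / (x2 - x1).
S = (466.0 - 65.7) / (75.6 - 0.5)
S = 400.3 / 75.1
S = 5.3302 mV/unit

5.3302 mV/unit


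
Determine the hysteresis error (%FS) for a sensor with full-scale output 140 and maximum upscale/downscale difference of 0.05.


Hysteresis = (max difference / full scale) * 100%.
H = (0.05 / 140) * 100
H = 0.036 %FS

0.036 %FS


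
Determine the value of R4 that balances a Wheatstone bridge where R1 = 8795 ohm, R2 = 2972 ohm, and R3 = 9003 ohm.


At balance: R1*R4 = R2*R3, so R4 = R2*R3/R1.
R4 = 2972 * 9003 / 8795
R4 = 26756916 / 8795
R4 = 3042.29 ohm

3042.29 ohm


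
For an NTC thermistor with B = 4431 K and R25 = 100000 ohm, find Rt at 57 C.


NTC thermistor equation: Rt = R25 * exp(B * (1/T - 1/T25)).
T in Kelvin: 330.15 K, T25 = 298.15 K
1/T - 1/T25 = 1/330.15 - 1/298.15 = -0.00032509
B * (1/T - 1/T25) = 4431 * -0.00032509 = -1.4405
Rt = 100000 * exp(-1.4405) = 23681.5 ohm

23681.5 ohm


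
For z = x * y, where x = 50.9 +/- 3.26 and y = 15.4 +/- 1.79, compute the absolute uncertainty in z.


For a product z = x*y, the relative uncertainty is:
uz/z = sqrt((ux/x)^2 + (uy/y)^2)
Relative uncertainties: ux/x = 3.26/50.9 = 0.064047
uy/y = 1.79/15.4 = 0.116234
z = 50.9 * 15.4 = 783.9
uz = 783.9 * sqrt(0.064047^2 + 0.116234^2) = 104.027

104.027


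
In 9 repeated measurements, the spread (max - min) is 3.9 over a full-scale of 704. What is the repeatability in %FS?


Repeatability = (spread / full scale) * 100%.
R = (3.9 / 704) * 100
R = 0.554 %FS

0.554 %FS


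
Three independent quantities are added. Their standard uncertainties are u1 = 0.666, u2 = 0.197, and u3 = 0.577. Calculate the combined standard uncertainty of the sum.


For a sum of independent quantities, uc = sqrt(u1^2 + u2^2 + u3^2).
uc = sqrt(0.666^2 + 0.197^2 + 0.577^2)
uc = sqrt(0.443556 + 0.038809 + 0.332929)
uc = 0.9029

0.9029


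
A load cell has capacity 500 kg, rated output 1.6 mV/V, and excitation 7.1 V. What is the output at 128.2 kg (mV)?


Vout = rated_output * Vex * (load / capacity).
Vout = 1.6 * 7.1 * (128.2 / 500)
Vout = 1.6 * 7.1 * 0.2564
Vout = 2.913 mV

2.913 mV
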